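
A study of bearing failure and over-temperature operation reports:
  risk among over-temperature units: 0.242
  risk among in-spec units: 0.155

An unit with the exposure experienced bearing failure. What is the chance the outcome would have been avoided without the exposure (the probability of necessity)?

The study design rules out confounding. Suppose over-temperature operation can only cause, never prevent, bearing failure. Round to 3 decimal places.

Let p₁ = 0.242, p₀ = 0.155.
Under exogeneity and monotonicity, PN = (p₁ − p₀) / p₁.
PN = (0.242 − 0.155) / 0.242 = 0.087 / 0.242 ≈ 0.3595

PN ≈ 0.360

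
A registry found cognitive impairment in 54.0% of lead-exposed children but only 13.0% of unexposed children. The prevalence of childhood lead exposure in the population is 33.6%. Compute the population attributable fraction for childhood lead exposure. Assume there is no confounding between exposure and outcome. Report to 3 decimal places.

p₁ = 0.54, p₀ = 0.13.
Overall risk P(Y=1) = π·p₁ + (1−π)·p₀ = 0.336×0.54 + 0.664×0.13 = 0.26776.
Under exogeneity, PAF = [P(Y=1) − p₀] / P(Y=1).
PAF = (0.26776 − 0.13) / 0.26776 ≈ 0.5145

PAF ≈ 0.514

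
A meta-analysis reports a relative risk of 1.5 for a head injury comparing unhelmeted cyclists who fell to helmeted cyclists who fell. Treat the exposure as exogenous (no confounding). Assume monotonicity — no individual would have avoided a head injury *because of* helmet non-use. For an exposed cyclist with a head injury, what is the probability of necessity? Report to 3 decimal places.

PN ≈ 0.333

Under exogeneity and monotonicity, PN = (RR − 1) / RR = 1 − 1/RR.
PN = (1.5 − 1) / 1.5 = 0.5 / 1.5 ≈ 0.3333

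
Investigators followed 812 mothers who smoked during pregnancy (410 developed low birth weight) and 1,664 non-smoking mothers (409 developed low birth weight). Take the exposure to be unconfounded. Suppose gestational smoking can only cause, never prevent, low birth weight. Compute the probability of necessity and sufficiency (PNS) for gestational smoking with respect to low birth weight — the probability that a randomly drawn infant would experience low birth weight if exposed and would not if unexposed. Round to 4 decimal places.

PNS ≈ 0.2591

p₁ = P(outcome | exposed) = 410/812 = 0.50493
p₀ = P(outcome | unexposed) = 409/1664 = 0.24579
Under exogeneity and monotonicity, PNS = p₁ − p₀.
PNS = 0.50493 − 0.24579 = 0.25913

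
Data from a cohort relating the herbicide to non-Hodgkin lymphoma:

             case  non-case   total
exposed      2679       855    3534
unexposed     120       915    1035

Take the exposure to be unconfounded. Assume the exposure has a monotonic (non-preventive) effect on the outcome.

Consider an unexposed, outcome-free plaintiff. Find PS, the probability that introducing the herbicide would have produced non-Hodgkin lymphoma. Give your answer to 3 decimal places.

PS ≈ 0.726

p₁ = P(outcome | exposed) = 2679/3534 = 0.75806
p₀ = P(outcome | unexposed) = 120/1035 = 0.11594
Under exogeneity and monotonicity, PS = (p₁ − p₀)/(1 − p₀).
PS = (0.75806 − 0.11594) / 0.88406 ≈ 0.7263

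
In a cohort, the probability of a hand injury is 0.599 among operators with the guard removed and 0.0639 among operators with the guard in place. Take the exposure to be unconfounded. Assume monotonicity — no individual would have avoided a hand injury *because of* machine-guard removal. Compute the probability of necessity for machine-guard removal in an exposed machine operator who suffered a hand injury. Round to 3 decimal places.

PN ≈ 0.893

Let p₁ = 0.599, p₀ = 0.0639.
Under exogeneity and monotonicity, PN = (p₁ − p₀) / p₁.
PN = (0.599 − 0.0639) / 0.599 = 0.5351 / 0.599 ≈ 0.8933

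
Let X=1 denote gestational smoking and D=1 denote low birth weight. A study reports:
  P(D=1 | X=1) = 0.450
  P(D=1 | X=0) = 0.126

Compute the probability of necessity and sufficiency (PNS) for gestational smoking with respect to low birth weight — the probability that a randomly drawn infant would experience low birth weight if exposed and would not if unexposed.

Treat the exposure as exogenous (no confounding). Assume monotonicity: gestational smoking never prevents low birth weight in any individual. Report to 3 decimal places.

PNS ≈ 0.324

Let p₁ = 0.45, p₀ = 0.126.
Under exogeneity and monotonicity, PNS = p₁ − p₀.
PNS = 0.45 − 0.126 = 0.324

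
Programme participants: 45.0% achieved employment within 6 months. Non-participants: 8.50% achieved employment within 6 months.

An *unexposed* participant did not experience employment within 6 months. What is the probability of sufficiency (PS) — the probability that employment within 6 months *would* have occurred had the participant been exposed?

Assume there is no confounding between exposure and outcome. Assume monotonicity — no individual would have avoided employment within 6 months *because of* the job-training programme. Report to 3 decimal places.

PS ≈ 0.399

p₁ = 0.45, p₀ = 0.085.
Under exogeneity and monotonicity, PS = (p₁ − p₀) / (1 − p₀).
PS = (0.45 − 0.085) / (1 − 0.085) = 0.365 / 0.915 ≈ 0.3989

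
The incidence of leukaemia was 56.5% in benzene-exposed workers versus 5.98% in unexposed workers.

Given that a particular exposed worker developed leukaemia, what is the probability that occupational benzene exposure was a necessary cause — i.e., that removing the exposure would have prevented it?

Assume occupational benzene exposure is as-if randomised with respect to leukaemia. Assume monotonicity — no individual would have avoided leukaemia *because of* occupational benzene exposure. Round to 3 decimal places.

PN ≈ 0.894

p₁ = 0.565, p₀ = 0.0598.
Under exogeneity and monotonicity, PN = (p₁ − p₀) / p₁.
PN = (0.565 − 0.0598) / 0.565 = 0.5052 / 0.565 ≈ 0.8942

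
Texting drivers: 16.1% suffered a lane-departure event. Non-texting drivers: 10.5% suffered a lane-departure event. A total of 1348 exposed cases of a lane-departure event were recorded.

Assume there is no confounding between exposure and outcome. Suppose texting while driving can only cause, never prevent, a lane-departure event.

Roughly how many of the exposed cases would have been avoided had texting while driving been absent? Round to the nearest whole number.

p₁ = 0.161, p₀ = 0.105.
PN = (p₁ − p₀)/p₁ = (0.161 − 0.105) / 0.161 ≈ 0.34783.
Attributable cases ≈ PN × (exposed cases) = 0.34783 × 1348 ≈ 468.87.

about 469 cases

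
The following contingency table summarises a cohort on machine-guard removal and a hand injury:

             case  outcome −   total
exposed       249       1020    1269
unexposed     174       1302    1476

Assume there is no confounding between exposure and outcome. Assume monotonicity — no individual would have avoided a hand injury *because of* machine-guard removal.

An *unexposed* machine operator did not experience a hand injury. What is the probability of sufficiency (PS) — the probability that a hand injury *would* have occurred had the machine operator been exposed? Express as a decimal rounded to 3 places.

p₁ = P(outcome | exposed) = 249/1269 = 0.19622
p₀ = P(outcome | unexposed) = 174/1476 = 0.11789
Under exogeneity and monotonicity, PS = (p₁ − p₀) / (1 − p₀).
PS = (0.19622 − 0.11789) / (1 − 0.11789) = 0.078331 / 0.88211 ≈ 0.0888

PS ≈ 0.089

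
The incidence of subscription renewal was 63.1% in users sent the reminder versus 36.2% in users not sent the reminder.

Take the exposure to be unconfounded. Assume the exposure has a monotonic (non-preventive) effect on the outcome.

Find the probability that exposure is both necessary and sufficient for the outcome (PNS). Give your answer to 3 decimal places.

PNS ≈ 0.269

p₁ = 0.631, p₀ = 0.362.
Under exogeneity and monotonicity, PNS = p₁ − p₀.
PNS = 0.631 − 0.362 = 0.269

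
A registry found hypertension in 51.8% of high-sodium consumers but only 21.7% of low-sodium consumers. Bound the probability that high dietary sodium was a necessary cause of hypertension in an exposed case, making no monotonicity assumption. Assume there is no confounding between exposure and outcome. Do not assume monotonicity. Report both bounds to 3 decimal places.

0.581 ≤ PN ≤ 1.000

p₁ = 0.518, p₀ = 0.217.
Under exogeneity alone the bounds on PN are max{0,(p₁−p₀)/p₁} ≤ PN ≤ min{1,(1−p₀)/p₁}.
  lower = (p₁ − p₀)/p₁ = 0.301 / 0.518 ≈ 0.5811
  upper = min{1, (1 − p₀)/p₁} = 0.783 / 0.518 ≈ 1.5116 → capped at 1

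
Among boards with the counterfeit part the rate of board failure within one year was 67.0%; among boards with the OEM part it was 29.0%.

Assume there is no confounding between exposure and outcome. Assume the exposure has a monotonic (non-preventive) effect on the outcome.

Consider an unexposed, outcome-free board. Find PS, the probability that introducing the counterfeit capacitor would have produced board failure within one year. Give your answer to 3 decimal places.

p₁ = 0.67, p₀ = 0.29.
Under exogeneity and monotonicity, PS = (p₁ − p₀) / (1 − p₀).
PS = (0.67 − 0.29) / (1 − 0.29) = 0.38 / 0.71 ≈ 0.5352

PS ≈ 0.535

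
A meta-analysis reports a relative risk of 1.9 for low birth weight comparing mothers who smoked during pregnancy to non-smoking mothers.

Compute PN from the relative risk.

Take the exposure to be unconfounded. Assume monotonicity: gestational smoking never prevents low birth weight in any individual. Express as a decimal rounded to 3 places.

PN ≈ 0.474

Under exogeneity and monotonicity, PN = (RR − 1) / RR = 1 − 1/RR.
PN = (1.9 − 1) / 1.9 = 0.9 / 1.9 ≈ 0.4737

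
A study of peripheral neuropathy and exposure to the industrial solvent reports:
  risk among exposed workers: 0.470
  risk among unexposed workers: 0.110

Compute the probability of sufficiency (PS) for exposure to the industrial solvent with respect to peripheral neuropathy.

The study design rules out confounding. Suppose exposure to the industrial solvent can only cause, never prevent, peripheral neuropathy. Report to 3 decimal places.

Let p₁ = 0.47, p₀ = 0.11.
Under exogeneity and monotonicity, PS = (p₁ − p₀) / (1 − p₀).
PS = (0.47 − 0.11) / (1 − 0.11) = 0.36 / 0.89 ≈ 0.4045

PS ≈ 0.404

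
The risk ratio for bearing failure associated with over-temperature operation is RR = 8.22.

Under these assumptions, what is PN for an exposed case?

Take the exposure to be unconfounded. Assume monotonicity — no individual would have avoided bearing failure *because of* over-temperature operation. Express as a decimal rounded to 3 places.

Under exogeneity and monotonicity, PN = (RR − 1) / RR = 1 − 1/RR.
PN = (8.22 − 1) / 8.22 = 7.22 / 8.22 ≈ 0.8783

PN ≈ 0.878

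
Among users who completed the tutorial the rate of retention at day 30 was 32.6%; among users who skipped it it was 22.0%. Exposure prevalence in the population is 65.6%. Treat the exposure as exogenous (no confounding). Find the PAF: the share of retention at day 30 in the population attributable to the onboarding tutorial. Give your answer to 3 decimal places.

p₁ = 0.326, p₀ = 0.22.
Overall risk P(Y=1) = π·p₁ + (1−π)·p₀ = 0.656×0.326 + 0.344×0.22 = 0.28954.
Under exogeneity, PAF = [P(Y=1) − p₀] / P(Y=1).
PAF = (0.28954 − 0.22) / 0.28954 ≈ 0.2402

PAF ≈ 0.240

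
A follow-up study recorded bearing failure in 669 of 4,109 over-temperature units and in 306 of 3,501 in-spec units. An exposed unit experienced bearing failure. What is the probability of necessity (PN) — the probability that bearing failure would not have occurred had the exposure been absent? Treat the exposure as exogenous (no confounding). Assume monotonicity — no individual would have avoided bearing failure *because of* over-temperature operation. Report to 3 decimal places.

p₁ = P(outcome | exposed) = 669/4109 = 0.16281
p₀ = P(outcome | unexposed) = 306/3501 = 0.087404
Under exogeneity and monotonicity, PN = (p₁ − p₀) / p₁.
PN = (0.16281 − 0.087404) / 0.16281 = 0.07541 / 0.16281 ≈ 0.4632

PN ≈ 0.463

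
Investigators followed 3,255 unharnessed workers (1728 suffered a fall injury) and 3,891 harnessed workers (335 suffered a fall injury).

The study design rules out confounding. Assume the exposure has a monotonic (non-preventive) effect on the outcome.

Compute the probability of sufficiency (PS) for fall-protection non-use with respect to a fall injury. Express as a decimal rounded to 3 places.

PS ≈ 0.487

p₁ = P(outcome | exposed) = 1728/3255 = 0.53088
p₀ = P(outcome | unexposed) = 335/3891 = 0.086096
Under exogeneity and monotonicity, PS = (p₁ − p₀) / (1 − p₀).
PS = (0.53088 − 0.086096) / (1 − 0.086096) = 0.44478 / 0.9139 ≈ 0.4867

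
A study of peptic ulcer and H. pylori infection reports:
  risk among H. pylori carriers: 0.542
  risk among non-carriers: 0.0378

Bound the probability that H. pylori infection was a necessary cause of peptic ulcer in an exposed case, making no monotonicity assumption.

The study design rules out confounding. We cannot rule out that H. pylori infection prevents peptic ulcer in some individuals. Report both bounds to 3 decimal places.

Let p₁ = 0.542, p₀ = 0.0378.
Under exogeneity alone the bounds on PN are max{0,(p₁−p₀)/p₁} ≤ PN ≤ min{1,(1−p₀)/p₁}.
  lower = (p₁ − p₀)/p₁ = 0.5042 / 0.542 ≈ 0.9303
  upper = min{1, (1 − p₀)/p₁} = 0.9622 / 0.542 ≈ 1.7753 → capped at 1

0.930 ≤ PN ≤ 1.000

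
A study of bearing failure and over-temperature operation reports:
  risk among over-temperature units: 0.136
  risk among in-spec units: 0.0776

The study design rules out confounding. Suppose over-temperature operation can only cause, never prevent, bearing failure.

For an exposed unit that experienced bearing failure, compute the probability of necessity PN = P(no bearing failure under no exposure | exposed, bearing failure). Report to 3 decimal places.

PN ≈ 0.429

Let p₁ = 0.136, p₀ = 0.0776.
Under exogeneity and monotonicity, PN = (p₁ − p₀) / p₁.
PN = (0.136 − 0.0776) / 0.136 = 0.0584 / 0.136 ≈ 0.4294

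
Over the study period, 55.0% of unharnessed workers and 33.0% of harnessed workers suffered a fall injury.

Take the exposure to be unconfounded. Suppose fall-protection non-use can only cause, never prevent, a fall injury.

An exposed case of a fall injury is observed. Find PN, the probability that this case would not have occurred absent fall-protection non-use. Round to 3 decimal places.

p₁ = 0.55, p₀ = 0.33.
Under exogeneity and monotonicity, PN = (p₁ − p₀) / p₁.
PN = (0.55 − 0.33) / 0.55 = 0.22 / 0.55 ≈ 0.4000

PN ≈ 0.400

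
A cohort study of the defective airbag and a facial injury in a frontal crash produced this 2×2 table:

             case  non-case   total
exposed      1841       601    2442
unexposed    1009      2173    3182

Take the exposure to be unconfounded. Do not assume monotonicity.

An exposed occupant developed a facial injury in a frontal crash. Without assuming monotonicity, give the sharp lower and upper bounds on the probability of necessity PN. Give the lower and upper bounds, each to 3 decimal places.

0.579 ≤ PN ≤ 0.906

p₁ = P(outcome | exposed) = 1841/2442 = 0.75389
p₀ = P(outcome | unexposed) = 1009/3182 = 0.3171
Under exogeneity alone the bounds on PN are max{0,(p₁−p₀)/p₁} ≤ PN ≤ min{1,(1−p₀)/p₁}.
  lower = (p₁ − p₀)/p₁ = 0.43679 / 0.75389 ≈ 0.5794
  upper = min{1, (1 − p₀)/p₁} = 0.6829 / 0.75389 ≈ 0.9058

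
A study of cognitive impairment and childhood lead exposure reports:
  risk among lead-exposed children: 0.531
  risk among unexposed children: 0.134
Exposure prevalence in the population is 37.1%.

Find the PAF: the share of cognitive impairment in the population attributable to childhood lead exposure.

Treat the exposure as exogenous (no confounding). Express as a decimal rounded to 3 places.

PAF ≈ 0.524

Let p₁ = 0.531, p₀ = 0.134.
Overall risk P(Y=1) = π·p₁ + (1−π)·p₀ = 0.371×0.531 + 0.629×0.134 = 0.28129.
Under exogeneity, PAF = [P(Y=1) − p₀] / P(Y=1).
PAF = (0.28129 − 0.134) / 0.28129 ≈ 0.5236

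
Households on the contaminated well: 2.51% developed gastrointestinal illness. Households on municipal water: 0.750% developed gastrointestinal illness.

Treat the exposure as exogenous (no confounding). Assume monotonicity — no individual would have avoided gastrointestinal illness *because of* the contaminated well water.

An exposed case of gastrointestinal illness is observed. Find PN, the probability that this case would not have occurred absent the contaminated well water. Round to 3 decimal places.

p₁ = 0.0251, p₀ = 0.0075.
Under exogeneity and monotonicity, PN = (p₁ − p₀) / p₁.
PN = (0.0251 − 0.0075) / 0.0251 = 0.0176 / 0.0251 ≈ 0.7012

PN ≈ 0.701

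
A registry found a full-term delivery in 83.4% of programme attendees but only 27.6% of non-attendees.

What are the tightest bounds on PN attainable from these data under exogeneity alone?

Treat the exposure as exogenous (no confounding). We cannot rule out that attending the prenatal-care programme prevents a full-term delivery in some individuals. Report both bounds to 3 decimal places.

0.669 ≤ PN ≤ 0.868

p₁ = 0.834, p₀ = 0.276.
Under exogeneity alone the bounds on PN are max{0,(p₁−p₀)/p₁} ≤ PN ≤ min{1,(1−p₀)/p₁}.
  lower = (p₁ − p₀)/p₁ = 0.558 / 0.834 ≈ 0.6691
  upper = min{1, (1 − p₀)/p₁} = 0.724 / 0.834 ≈ 0.8681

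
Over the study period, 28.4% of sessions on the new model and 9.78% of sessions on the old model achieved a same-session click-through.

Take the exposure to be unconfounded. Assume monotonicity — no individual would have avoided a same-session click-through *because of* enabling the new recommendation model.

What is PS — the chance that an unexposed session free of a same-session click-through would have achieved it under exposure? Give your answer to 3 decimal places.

p₁ = 0.284, p₀ = 0.0978.
Under exogeneity and monotonicity, PS = (p₁ − p₀) / (1 − p₀).
PS = (0.284 − 0.0978) / (1 − 0.0978) = 0.1862 / 0.9022 ≈ 0.2064

PS ≈ 0.206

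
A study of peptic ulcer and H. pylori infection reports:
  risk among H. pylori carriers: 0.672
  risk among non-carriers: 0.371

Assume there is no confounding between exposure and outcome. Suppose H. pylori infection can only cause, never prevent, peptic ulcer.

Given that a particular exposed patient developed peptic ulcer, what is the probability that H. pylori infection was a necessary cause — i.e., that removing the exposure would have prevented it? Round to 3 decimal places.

Let p₁ = 0.672, p₀ = 0.371.
Under exogeneity and monotonicity, PN = (p₁ − p₀) / p₁.
PN = (0.672 − 0.371) / 0.672 = 0.301 / 0.672 ≈ 0.4479

PN ≈ 0.448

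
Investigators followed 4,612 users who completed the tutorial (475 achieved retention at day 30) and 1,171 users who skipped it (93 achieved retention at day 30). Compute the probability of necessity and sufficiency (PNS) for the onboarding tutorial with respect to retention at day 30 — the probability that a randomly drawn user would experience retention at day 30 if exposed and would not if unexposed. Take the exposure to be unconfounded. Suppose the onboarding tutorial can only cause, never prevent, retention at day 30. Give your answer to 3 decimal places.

p₁ = P(outcome | exposed) = 475/4612 = 0.10299
p₀ = P(outcome | unexposed) = 93/1171 = 0.079419
Under exogeneity and monotonicity, PNS = p₁ − p₀.
PNS = 0.10299 − 0.079419 = 0.023573

PNS ≈ 0.024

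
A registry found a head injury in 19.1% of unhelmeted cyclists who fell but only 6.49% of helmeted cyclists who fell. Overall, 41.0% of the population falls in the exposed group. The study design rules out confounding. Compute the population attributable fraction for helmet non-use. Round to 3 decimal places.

p₁ = 0.191, p₀ = 0.0649.
Overall risk P(Y=1) = π·p₁ + (1−π)·p₀ = 0.41×0.191 + 0.59×0.0649 = 0.1166.
Under exogeneity, PAF = [P(Y=1) − p₀] / P(Y=1).
PAF = (0.1166 − 0.0649) / 0.1166 ≈ 0.4434

PAF ≈ 0.443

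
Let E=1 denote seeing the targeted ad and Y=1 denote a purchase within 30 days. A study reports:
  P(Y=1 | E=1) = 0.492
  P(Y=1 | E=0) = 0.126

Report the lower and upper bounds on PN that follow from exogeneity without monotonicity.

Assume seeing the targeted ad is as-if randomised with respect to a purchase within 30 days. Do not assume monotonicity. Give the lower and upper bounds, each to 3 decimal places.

Let p₁ = 0.492, p₀ = 0.126.
Under exogeneity alone the bounds on PN are max{0,(p₁−p₀)/p₁} ≤ PN ≤ min{1,(1−p₀)/p₁}.
  lower = (p₁ − p₀)/p₁ = 0.366 / 0.492 ≈ 0.7439
  upper = min{1, (1 − p₀)/p₁} = 0.874 / 0.492 ≈ 1.7764 → capped at 1

0.744 ≤ PN ≤ 1.000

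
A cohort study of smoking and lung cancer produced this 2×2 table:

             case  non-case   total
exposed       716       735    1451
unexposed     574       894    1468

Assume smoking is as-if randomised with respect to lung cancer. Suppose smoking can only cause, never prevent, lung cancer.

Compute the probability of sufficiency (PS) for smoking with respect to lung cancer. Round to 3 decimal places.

p₁ = P(outcome | exposed) = 716/1451 = 0.49345
p₀ = P(outcome | unexposed) = 574/1468 = 0.39101
Under exogeneity and monotonicity, PS = (p₁ − p₀)/(1 − p₀).
PS = (0.49345 − 0.39101) / 0.60899 ≈ 0.1682

PS ≈ 0.168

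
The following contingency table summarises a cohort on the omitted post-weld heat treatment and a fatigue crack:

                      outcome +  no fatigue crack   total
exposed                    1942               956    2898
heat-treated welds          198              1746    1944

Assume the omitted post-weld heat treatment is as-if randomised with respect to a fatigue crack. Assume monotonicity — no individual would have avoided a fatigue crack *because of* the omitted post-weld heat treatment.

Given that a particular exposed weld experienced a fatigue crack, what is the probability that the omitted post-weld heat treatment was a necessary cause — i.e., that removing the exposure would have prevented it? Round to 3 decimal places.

p₁ = P(outcome | exposed) = 1942/2898 = 0.67012
p₀ = P(outcome | unexposed) = 198/1944 = 0.10185
Under exogeneity and monotonicity, PN = (p₁ − p₀) / p₁.
PN = (0.67012 − 0.10185) / 0.67012 = 0.56827 / 0.67012 ≈ 0.8480

PN ≈ 0.848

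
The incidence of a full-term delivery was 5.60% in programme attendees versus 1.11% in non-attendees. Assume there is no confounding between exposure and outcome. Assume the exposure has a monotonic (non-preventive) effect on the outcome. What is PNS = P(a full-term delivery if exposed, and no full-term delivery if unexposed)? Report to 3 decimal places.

PNS ≈ 0.045

p₁ = 0.056, p₀ = 0.0111.
Under exogeneity and monotonicity, PNS = p₁ − p₀.
PNS = 0.056 − 0.0111 = 0.0449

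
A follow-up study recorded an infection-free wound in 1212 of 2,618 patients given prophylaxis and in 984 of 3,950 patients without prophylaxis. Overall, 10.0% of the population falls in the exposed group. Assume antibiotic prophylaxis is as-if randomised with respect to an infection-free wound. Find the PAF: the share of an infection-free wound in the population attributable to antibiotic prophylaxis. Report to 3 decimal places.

PAF ≈ 0.079

p₁ = P(outcome | exposed) = 1212/2618 = 0.46295
p₀ = P(outcome | unexposed) = 984/3950 = 0.24911
Overall risk P(Y=1) = π·p₁ + (1−π)·p₀ = 0.1×0.46295 + 0.9×0.24911 = 0.2705.
Under exogeneity, PAF = [P(Y=1) − p₀] / P(Y=1).
PAF = (0.2705 − 0.24911) / 0.2705 ≈ 0.0791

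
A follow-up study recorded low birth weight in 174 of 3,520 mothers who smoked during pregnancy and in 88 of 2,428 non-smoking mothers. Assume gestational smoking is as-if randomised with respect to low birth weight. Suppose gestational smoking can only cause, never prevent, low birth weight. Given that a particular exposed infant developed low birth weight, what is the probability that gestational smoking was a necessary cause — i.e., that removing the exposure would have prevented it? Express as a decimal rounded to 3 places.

p₁ = P(outcome | exposed) = 174/3520 = 0.049432
p₀ = P(outcome | unexposed) = 88/2428 = 0.036244
Under exogeneity and monotonicity, PN = (p₁ − p₀) / p₁.
PN = (0.049432 − 0.036244) / 0.049432 = 0.013188 / 0.049432 ≈ 0.2668

PN ≈ 0.267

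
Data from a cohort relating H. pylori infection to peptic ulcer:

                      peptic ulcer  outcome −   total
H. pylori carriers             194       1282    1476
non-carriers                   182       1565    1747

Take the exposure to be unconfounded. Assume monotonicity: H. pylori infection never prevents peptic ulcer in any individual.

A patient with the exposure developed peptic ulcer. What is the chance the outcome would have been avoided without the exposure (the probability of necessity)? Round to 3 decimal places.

p₁ = P(outcome | exposed) = 194/1476 = 0.13144
p₀ = P(outcome | unexposed) = 182/1747 = 0.10418
Under exogeneity and monotonicity, PN = (p₁ − p₀)/p₁.
PN = (0.13144 − 0.10418) / 0.13144 ≈ 0.2074

PN ≈ 0.207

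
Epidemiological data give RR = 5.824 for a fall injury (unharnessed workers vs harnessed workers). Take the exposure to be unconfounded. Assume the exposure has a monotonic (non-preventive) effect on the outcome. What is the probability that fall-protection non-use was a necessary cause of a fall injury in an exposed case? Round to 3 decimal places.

Under exogeneity and monotonicity, PN = (RR − 1) / RR = 1 − 1/RR.
PN = (5.824 − 1) / 5.824 = 4.824 / 5.824 ≈ 0.8283

PN ≈ 0.828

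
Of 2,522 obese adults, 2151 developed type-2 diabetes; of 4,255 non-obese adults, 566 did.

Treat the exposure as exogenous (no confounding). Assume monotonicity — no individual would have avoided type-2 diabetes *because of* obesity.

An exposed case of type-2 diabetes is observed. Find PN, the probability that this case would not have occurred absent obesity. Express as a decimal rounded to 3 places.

p₁ = P(outcome | exposed) = 2151/2522 = 0.85289
p₀ = P(outcome | unexposed) = 566/4255 = 0.13302
Under exogeneity and monotonicity, PN = (p₁ − p₀) / p₁.
PN = (0.85289 − 0.13302) / 0.85289 = 0.71987 / 0.85289 ≈ 0.8440

PN ≈ 0.844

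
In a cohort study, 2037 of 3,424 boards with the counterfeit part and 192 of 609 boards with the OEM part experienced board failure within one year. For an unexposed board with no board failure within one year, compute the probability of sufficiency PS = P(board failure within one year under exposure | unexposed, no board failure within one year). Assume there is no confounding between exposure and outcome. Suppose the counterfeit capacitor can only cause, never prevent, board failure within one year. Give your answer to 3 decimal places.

p₁ = P(outcome | exposed) = 2037/3424 = 0.59492
p₀ = P(outcome | unexposed) = 192/609 = 0.31527
Under exogeneity and monotonicity, PS = (p₁ − p₀) / (1 − p₀).
PS = (0.59492 − 0.31527) / (1 − 0.31527) = 0.27965 / 0.68473 ≈ 0.4084

PS ≈ 0.408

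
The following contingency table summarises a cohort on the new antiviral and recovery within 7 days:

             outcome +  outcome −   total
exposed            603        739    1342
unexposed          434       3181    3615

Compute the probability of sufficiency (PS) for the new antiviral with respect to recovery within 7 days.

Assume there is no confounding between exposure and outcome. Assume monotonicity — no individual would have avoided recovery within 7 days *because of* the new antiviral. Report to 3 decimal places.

PS ≈ 0.374

p₁ = P(outcome | exposed) = 603/1342 = 0.44933
p₀ = P(outcome | unexposed) = 434/3615 = 0.12006
Under exogeneity and monotonicity, PS = (p₁ − p₀) / (1 − p₀).
PS = (0.44933 − 0.12006) / (1 − 0.12006) = 0.32927 / 0.87994 ≈ 0.3742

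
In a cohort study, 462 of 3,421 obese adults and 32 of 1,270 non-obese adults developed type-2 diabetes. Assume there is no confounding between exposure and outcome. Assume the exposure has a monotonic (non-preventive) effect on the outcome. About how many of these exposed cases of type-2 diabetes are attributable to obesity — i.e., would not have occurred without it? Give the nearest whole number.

p₁ = P(outcome | exposed) = 462/3421 = 0.13505
p₀ = P(outcome | unexposed) = 32/1270 = 0.025197
PN = (p₁ − p₀)/p₁ = (0.13505 − 0.025197) / 0.13505 ≈ 0.81342.
Attributable cases ≈ PN × (exposed cases) = 0.81342 × 462 ≈ 375.80.

about 376 cases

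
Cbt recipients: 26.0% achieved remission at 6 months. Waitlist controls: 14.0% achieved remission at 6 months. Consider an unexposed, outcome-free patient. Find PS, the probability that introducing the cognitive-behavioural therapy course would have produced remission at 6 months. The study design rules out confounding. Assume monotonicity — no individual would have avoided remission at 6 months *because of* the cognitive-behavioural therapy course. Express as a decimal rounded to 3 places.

p₁ = 0.26, p₀ = 0.14.
Under exogeneity and monotonicity, PS = (p₁ − p₀) / (1 − p₀).
PS = (0.26 − 0.14) / (1 − 0.14) = 0.12 / 0.86 ≈ 0.1395

PS ≈ 0.140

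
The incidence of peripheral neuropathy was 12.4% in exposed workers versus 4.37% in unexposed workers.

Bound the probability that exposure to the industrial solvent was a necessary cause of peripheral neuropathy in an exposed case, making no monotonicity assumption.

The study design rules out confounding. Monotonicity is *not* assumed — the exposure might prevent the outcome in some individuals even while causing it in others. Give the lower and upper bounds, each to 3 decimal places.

0.648 ≤ PN ≤ 1.000

p₁ = 0.124, p₀ = 0.0437.
Under exogeneity alone the bounds on PN are max{0,(p₁−p₀)/p₁} ≤ PN ≤ min{1,(1−p₀)/p₁}.
  lower = (p₁ − p₀)/p₁ = 0.0803 / 0.124 ≈ 0.6476
  upper = min{1, (1 − p₀)/p₁} = 0.9563 / 0.124 ≈ 7.7121 → capped at 1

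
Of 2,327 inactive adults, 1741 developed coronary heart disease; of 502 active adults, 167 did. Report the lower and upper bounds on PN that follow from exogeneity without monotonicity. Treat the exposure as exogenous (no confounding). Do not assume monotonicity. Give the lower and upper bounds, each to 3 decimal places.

0.555 ≤ PN ≤ 0.892

p₁ = P(outcome | exposed) = 1741/2327 = 0.74817
p₀ = P(outcome | unexposed) = 167/502 = 0.33267
Under exogeneity alone the bounds on PN are max{0,(p₁−p₀)/p₁} ≤ PN ≤ min{1,(1−p₀)/p₁}.
  lower = (p₁ − p₀)/p₁ = 0.4155 / 0.74817 ≈ 0.5554
  upper = min{1, (1 − p₀)/p₁} = 0.66733 / 0.74817 ≈ 0.8919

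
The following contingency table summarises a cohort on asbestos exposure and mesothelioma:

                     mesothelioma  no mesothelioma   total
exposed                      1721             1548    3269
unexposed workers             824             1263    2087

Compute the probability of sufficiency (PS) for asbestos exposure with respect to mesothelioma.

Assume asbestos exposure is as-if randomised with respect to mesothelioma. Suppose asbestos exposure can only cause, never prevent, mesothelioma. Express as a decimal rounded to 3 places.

p₁ = P(outcome | exposed) = 1721/3269 = 0.52646
p₀ = P(outcome | unexposed) = 824/2087 = 0.39483
Under exogeneity and monotonicity, PS = (p₁ − p₀)/(1 − p₀).
PS = (0.52646 − 0.39483) / 0.60517 ≈ 0.2175

PS ≈ 0.218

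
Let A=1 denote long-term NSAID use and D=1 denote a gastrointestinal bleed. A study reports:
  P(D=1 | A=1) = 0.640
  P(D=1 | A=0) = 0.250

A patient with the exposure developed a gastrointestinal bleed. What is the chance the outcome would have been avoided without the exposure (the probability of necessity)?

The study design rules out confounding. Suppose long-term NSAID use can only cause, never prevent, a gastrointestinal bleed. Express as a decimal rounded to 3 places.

Let p₁ = 0.64, p₀ = 0.25.
Under exogeneity and monotonicity, PN = (p₁ − p₀) / p₁.
PN = (0.64 − 0.25) / 0.64 = 0.39 / 0.64 ≈ 0.6094

PN ≈ 0.609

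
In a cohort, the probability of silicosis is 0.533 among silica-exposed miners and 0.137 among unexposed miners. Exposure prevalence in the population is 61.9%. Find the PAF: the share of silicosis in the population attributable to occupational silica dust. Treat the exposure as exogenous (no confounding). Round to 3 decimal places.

PAF ≈ 0.641

Let p₁ = 0.533, p₀ = 0.137.
Overall risk P(Y=1) = π·p₁ + (1−π)·p₀ = 0.619×0.533 + 0.381×0.137 = 0.38212.
Under exogeneity, PAF = [P(Y=1) − p₀] / P(Y=1).
PAF = (0.38212 − 0.137) / 0.38212 ≈ 0.6415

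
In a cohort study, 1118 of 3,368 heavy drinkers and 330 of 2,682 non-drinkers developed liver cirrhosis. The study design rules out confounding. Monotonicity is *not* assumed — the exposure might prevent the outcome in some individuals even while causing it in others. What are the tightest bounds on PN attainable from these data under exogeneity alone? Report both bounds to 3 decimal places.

p₁ = P(outcome | exposed) = 1118/3368 = 0.33195
p₀ = P(outcome | unexposed) = 330/2682 = 0.12304
Under exogeneity alone the bounds on PN are max{0,(p₁−p₀)/p₁} ≤ PN ≤ min{1,(1−p₀)/p₁}.
  lower = (p₁ − p₀)/p₁ = 0.20891 / 0.33195 ≈ 0.6293
  upper = min{1, (1 − p₀)/p₁} = 0.87696 / 0.33195 ≈ 2.6419 → capped at 1

0.629 ≤ PN ≤ 1.000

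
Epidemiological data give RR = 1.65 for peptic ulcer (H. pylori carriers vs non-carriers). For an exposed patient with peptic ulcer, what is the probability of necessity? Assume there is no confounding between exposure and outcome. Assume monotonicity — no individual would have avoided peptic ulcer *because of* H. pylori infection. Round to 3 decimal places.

Under exogeneity and monotonicity, PN = (RR − 1) / RR = 1 − 1/RR.
PN = (1.65 − 1) / 1.65 = 0.65 / 1.65 ≈ 0.3939

PN ≈ 0.394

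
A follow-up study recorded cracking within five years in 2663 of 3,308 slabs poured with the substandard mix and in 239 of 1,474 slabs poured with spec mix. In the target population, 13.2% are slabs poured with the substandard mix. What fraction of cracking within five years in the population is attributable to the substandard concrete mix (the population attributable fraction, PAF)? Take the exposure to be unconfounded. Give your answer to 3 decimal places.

PAF ≈ 0.344

p₁ = P(outcome | exposed) = 2663/3308 = 0.80502
p₀ = P(outcome | unexposed) = 239/1474 = 0.16214
Overall risk P(Y=1) = π·p₁ + (1−π)·p₀ = 0.132×0.80502 + 0.868×0.16214 = 0.247.
Under exogeneity, PAF = [P(Y=1) − p₀] / P(Y=1).
PAF = (0.247 − 0.16214) / 0.247 ≈ 0.3436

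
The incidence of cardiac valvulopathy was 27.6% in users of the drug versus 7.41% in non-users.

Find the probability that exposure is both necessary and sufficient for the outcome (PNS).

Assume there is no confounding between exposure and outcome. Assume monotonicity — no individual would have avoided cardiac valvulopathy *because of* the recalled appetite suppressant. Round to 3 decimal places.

p₁ = 0.276, p₀ = 0.0741.
Under exogeneity and monotonicity, PNS = p₁ − p₀.
PNS = 0.276 − 0.0741 = 0.2019

PNS ≈ 0.202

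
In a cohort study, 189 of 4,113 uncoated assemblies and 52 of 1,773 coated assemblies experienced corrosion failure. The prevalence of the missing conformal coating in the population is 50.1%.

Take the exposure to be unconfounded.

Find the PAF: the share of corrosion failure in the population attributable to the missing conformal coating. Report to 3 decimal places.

p₁ = P(outcome | exposed) = 189/4113 = 0.045952
p₀ = P(outcome | unexposed) = 52/1773 = 0.029329
Overall risk P(Y=1) = π·p₁ + (1−π)·p₀ = 0.501×0.045952 + 0.499×0.029329 = 0.037657.
Under exogeneity, PAF = [P(Y=1) − p₀] / P(Y=1).
PAF = (0.037657 − 0.029329) / 0.037657 ≈ 0.2212

PAF ≈ 0.221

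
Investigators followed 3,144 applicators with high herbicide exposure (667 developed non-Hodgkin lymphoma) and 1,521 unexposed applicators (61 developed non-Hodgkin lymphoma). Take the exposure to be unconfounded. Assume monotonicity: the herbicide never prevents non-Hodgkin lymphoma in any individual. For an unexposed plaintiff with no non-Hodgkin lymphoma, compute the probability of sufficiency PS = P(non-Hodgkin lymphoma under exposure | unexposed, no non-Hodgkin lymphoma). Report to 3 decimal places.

PS ≈ 0.179

p₁ = P(outcome | exposed) = 667/3144 = 0.21215
p₀ = P(outcome | unexposed) = 61/1521 = 0.040105
Under exogeneity and monotonicity, PS = (p₁ − p₀) / (1 − p₀).
PS = (0.21215 − 0.040105) / (1 − 0.040105) = 0.17204 / 0.95989 ≈ 0.1792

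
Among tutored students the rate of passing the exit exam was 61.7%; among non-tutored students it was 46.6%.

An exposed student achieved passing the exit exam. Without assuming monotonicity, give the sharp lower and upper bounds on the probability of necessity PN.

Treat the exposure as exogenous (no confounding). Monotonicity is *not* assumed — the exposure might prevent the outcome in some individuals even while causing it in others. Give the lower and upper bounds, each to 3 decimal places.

0.245 ≤ PN ≤ 0.865

p₁ = 0.617, p₀ = 0.466.
Under exogeneity alone the bounds on PN are max{0,(p₁−p₀)/p₁} ≤ PN ≤ min{1,(1−p₀)/p₁}.
  lower = (p₁ − p₀)/p₁ = 0.151 / 0.617 ≈ 0.2447
  upper = min{1, (1 − p₀)/p₁} = 0.534 / 0.617 ≈ 0.8655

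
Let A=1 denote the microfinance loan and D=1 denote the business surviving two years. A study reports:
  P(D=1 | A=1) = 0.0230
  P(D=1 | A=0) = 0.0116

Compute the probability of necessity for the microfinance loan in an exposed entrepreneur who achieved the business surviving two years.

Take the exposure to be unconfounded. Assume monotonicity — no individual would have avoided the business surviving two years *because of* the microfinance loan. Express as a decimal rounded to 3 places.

PN ≈ 0.496

Let p₁ = 0.023, p₀ = 0.0116.
Under exogeneity and monotonicity, PN = (p₁ − p₀) / p₁.
PN = (0.023 − 0.0116) / 0.023 = 0.0114 / 0.023 ≈ 0.4957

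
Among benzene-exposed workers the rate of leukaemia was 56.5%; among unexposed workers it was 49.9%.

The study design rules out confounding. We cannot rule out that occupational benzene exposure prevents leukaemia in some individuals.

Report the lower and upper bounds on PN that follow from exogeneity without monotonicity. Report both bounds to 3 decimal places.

0.117 ≤ PN ≤ 0.887

p₁ = 0.565, p₀ = 0.499.
Under exogeneity alone the bounds on PN are max{0,(p₁−p₀)/p₁} ≤ PN ≤ min{1,(1−p₀)/p₁}.
  lower = (p₁ − p₀)/p₁ = 0.066 / 0.565 ≈ 0.1168
  upper = min{1, (1 − p₀)/p₁} = 0.501 / 0.565 ≈ 0.8867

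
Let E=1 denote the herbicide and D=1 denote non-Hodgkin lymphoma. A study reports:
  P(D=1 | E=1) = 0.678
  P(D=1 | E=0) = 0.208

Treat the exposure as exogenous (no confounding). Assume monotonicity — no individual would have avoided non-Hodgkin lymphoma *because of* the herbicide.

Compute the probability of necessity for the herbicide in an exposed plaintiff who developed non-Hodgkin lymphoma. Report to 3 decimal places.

Let p₁ = 0.678, p₀ = 0.208.
Under exogeneity and monotonicity, PN = (p₁ − p₀) / p₁.
PN = (0.678 − 0.208) / 0.678 = 0.47 / 0.678 ≈ 0.6932

PN ≈ 0.693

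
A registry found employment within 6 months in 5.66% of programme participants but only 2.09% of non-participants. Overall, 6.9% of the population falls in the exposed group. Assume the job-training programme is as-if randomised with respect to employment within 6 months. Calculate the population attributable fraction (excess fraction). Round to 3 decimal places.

PAF ≈ 0.105

p₁ = 0.0566, p₀ = 0.0209.
Overall risk P(Y=1) = π·p₁ + (1−π)·p₀ = 0.069×0.0566 + 0.931×0.0209 = 0.023363.
Under exogeneity, PAF = [P(Y=1) − p₀] / P(Y=1).
PAF = (0.023363 − 0.0209) / 0.023363 ≈ 0.1054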